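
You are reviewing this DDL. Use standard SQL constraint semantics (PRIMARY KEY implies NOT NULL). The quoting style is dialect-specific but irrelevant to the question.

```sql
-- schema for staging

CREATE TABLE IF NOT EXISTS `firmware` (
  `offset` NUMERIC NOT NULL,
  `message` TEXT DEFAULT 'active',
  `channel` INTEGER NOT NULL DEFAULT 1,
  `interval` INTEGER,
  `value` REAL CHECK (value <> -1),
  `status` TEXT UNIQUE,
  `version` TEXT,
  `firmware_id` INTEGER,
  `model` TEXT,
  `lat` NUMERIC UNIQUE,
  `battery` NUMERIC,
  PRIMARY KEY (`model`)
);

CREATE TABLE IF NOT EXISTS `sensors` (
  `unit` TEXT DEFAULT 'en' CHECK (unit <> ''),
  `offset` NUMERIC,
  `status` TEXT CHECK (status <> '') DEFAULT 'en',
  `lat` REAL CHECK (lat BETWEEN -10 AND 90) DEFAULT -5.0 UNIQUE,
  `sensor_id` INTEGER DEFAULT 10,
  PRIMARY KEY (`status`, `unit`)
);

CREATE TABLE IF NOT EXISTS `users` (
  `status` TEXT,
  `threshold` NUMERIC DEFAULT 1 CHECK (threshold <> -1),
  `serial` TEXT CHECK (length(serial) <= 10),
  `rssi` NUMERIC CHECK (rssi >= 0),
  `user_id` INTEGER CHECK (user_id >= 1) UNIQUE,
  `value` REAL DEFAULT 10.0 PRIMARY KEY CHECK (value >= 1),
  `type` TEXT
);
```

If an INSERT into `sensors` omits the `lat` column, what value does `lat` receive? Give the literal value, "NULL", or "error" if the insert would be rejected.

-5.0

lat has an explicit DEFAULT -5.0.
When the column is omitted from an INSERT, that default is used.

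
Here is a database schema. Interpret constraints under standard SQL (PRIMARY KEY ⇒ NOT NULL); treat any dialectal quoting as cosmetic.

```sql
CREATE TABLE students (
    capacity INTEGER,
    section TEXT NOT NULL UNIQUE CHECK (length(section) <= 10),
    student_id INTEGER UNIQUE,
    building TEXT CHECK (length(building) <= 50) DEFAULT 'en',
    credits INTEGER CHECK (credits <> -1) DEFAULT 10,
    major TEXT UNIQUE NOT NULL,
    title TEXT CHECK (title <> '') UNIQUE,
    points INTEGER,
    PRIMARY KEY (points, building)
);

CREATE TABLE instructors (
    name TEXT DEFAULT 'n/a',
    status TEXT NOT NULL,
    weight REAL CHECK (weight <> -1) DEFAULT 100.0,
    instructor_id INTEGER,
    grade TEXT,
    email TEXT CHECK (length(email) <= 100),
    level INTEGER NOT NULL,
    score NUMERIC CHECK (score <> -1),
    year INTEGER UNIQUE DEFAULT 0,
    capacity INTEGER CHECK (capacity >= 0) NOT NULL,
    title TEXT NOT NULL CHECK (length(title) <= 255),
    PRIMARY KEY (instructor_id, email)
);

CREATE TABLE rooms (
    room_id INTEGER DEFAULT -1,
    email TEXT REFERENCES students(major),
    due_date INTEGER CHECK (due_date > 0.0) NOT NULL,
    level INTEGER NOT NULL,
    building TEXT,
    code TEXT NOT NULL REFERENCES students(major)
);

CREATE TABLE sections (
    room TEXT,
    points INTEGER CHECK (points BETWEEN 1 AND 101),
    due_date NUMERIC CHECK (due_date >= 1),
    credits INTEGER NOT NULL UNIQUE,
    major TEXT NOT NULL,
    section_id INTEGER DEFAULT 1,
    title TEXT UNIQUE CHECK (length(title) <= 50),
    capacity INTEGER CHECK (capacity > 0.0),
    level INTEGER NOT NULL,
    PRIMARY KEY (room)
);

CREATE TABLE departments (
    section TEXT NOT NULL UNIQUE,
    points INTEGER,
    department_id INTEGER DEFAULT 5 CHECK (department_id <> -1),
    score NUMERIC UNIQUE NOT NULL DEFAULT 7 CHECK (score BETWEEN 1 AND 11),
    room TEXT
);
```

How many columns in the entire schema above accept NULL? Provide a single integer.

20

students: 4 nullable (capacity, student_id, credits, title — PK (points, building) and explicit NOT NULL columns excluded).
instructors: 5 nullable (name, weight, grade, score, year — PK (instructor_id, email) and explicit NOT NULL columns excluded).
rooms: 3 nullable (room_id, email, building — PK none and explicit NOT NULL columns excluded).
sections: 5 nullable (points, due_date, section_id, title, capacity — PK (room) and explicit NOT NULL columns excluded).
departments: 3 nullable (points, department_id, room — PK none and explicit NOT NULL columns excluded).
Total: 4 + 5 + 3 + 5 + 3 = 20.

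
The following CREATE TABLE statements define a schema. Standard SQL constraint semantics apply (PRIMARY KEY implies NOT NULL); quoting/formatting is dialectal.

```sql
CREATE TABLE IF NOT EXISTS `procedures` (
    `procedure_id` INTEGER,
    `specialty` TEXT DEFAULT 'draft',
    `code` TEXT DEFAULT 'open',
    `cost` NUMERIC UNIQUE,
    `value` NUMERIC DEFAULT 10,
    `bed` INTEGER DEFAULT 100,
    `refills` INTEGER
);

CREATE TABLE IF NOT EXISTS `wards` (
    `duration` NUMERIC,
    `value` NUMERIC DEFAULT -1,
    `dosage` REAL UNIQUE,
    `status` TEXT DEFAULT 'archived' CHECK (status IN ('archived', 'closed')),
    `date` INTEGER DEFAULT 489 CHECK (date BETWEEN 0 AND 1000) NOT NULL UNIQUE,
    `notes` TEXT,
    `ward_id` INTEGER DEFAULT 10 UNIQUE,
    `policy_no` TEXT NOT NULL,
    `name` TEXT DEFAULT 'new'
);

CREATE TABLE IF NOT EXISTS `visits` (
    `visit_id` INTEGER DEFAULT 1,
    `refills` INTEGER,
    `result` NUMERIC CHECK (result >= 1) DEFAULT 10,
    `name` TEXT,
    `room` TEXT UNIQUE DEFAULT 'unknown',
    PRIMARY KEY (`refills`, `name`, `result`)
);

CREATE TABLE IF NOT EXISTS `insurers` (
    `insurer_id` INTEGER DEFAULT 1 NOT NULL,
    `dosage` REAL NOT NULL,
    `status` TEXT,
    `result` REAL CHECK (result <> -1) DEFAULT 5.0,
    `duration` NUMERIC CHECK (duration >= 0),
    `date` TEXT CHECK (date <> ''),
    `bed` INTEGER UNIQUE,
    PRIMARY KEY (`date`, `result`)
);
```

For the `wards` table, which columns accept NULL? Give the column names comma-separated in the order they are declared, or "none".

duration, value, dosage, status, notes, ward_id, name

- duration: no NOT NULL constraint applies → nullable.
- value: DEFAULT only fills an omitted column; an explicit NULL is still allowed → nullable.
- dosage: UNIQUE does not imply NOT NULL → nullable.
- status: CHECK does not forbid NULL (a CHECK constraint passes when its expression is NULL) → nullable.
- date: declared NOT NULL → not nullable.
- notes: no NOT NULL constraint applies → nullable.
- ward_id: UNIQUE does not imply NOT NULL → nullable.
- policy_no: declared NOT NULL → not nullable.
- name: DEFAULT only fills an omitted column; an explicit NULL is still allowed → nullable.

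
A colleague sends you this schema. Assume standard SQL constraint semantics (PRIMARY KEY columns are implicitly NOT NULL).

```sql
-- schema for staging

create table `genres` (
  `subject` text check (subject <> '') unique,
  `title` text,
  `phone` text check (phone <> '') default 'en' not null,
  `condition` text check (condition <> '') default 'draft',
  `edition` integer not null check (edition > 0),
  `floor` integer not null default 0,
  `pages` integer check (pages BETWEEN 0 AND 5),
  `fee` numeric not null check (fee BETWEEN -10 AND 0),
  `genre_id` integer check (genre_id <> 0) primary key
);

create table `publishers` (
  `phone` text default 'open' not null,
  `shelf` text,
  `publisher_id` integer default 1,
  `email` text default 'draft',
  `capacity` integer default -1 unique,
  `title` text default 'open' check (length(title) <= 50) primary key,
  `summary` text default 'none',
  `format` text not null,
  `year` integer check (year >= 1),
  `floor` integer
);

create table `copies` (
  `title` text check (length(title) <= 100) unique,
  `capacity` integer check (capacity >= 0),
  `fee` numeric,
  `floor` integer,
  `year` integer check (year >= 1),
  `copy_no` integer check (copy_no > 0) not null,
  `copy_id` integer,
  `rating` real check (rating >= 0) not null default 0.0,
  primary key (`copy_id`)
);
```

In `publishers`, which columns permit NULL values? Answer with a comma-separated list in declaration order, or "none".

- phone: declared NOT NULL → not nullable.
- shelf: no NOT NULL constraint applies → nullable.
- publisher_id: DEFAULT only fills an omitted column; an explicit NULL is still allowed → nullable.
- email: DEFAULT only fills an omitted column; an explicit NULL is still allowed → nullable.
- capacity: UNIQUE does not imply NOT NULL → nullable.
- title: part of the PRIMARY KEY, which implies NOT NULL → not nullable.
- summary: DEFAULT only fills an omitted column; an explicit NULL is still allowed → nullable.
- format: declared NOT NULL → not nullable.
- year: CHECK does not forbid NULL (a CHECK constraint passes when its expression is NULL) → nullable.
- floor: no NOT NULL constraint applies → nullable.

shelf, publisher_id, email, capacity, summary, year, floor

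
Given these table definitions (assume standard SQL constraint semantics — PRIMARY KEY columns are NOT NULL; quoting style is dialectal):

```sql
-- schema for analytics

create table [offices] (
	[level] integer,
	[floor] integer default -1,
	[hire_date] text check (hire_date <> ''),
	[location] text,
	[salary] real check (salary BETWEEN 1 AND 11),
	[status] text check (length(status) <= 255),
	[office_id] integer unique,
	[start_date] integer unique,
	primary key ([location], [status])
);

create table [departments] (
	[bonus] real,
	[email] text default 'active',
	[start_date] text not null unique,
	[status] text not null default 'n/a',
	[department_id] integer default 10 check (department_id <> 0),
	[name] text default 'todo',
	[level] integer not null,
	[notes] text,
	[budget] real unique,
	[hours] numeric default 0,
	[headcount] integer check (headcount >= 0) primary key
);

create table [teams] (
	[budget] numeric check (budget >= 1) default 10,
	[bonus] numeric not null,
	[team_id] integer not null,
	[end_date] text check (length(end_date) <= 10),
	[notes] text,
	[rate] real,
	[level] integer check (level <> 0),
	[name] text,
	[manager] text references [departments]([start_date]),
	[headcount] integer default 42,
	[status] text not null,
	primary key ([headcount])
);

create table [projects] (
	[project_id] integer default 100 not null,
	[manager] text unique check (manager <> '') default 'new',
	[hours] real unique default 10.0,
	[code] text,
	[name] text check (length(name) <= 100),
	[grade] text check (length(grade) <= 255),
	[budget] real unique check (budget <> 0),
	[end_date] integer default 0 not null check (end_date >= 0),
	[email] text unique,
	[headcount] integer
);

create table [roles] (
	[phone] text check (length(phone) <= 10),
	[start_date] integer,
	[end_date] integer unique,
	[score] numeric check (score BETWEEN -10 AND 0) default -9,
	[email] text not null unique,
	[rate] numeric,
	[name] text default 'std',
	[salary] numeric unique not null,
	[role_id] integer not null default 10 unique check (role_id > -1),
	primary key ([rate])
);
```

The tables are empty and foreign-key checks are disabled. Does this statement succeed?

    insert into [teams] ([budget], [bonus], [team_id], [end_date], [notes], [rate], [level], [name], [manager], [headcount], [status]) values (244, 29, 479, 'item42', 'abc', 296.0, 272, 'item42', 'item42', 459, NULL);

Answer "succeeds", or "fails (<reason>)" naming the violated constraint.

fails (NOT NULL on status)

status is explicitly set to NULL, but status is declared NOT NULL.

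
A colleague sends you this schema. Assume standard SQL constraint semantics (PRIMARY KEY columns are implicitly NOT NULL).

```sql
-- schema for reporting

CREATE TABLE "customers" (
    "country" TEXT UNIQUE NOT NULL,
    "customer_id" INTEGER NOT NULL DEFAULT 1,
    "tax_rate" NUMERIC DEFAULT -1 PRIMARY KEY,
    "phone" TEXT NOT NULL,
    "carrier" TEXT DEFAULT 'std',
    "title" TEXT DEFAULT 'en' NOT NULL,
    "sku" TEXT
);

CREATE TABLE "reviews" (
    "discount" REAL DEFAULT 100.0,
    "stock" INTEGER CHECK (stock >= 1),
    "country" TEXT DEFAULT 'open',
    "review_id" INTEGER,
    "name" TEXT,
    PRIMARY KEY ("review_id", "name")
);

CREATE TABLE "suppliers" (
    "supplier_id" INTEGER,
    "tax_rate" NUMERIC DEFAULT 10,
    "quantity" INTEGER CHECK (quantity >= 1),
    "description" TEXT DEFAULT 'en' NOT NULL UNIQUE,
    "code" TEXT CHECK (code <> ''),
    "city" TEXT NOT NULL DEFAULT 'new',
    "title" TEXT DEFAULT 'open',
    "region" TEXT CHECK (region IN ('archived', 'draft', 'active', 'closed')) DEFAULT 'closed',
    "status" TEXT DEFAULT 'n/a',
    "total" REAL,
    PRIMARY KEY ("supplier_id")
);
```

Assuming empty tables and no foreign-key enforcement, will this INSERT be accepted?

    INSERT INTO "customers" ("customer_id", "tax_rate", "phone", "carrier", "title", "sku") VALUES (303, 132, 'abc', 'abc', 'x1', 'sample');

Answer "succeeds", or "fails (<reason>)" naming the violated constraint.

fails (NOT NULL on country)

country is omitted from the column list and has no DEFAULT, so it would receive NULL.
But country is declared NOT NULL.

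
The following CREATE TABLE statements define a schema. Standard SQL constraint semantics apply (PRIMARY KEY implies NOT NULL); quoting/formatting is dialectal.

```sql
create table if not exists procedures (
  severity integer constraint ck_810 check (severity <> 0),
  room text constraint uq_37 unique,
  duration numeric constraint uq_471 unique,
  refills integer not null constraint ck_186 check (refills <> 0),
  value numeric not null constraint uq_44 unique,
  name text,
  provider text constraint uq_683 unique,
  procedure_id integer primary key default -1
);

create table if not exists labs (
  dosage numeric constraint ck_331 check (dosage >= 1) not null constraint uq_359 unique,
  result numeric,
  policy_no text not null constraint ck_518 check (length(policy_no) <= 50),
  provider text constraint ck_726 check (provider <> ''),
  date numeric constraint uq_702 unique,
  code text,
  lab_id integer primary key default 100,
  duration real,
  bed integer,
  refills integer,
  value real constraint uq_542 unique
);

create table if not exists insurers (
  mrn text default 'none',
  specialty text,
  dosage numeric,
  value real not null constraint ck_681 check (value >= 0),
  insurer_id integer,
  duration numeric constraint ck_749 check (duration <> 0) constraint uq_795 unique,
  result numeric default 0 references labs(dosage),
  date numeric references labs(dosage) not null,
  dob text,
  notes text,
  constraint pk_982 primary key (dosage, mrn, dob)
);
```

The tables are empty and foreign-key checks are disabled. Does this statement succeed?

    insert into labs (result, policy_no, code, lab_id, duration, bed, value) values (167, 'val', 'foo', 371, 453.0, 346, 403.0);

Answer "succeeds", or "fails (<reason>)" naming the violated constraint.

dosage is omitted from the column list and has no DEFAULT, so it would receive NULL.
But dosage is declared NOT NULL.

fails (NOT NULL on dosage)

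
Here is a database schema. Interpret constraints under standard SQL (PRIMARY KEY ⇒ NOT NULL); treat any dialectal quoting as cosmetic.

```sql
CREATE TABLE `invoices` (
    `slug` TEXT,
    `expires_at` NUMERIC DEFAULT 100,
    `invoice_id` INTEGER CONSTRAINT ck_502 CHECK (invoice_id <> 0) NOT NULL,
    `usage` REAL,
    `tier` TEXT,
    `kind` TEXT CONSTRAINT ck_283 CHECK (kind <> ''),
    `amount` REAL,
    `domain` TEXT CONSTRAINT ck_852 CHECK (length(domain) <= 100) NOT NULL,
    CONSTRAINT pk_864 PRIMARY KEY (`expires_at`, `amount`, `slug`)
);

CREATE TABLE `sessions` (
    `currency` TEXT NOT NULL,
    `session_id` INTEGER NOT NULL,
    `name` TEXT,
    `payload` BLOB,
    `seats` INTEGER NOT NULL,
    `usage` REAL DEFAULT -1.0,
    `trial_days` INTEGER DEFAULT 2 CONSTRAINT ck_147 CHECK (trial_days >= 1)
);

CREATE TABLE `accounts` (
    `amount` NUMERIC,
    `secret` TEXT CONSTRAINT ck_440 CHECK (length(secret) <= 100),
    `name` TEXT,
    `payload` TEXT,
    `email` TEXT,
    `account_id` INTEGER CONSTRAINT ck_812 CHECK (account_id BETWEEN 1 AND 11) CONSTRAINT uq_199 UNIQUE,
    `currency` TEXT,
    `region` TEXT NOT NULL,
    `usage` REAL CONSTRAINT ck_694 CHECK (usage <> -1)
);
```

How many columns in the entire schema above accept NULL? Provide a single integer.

15

invoices: 3 nullable (usage, tier, kind — PK (expires_at, amount, slug) and explicit NOT NULL columns excluded).
sessions: 4 nullable (name, payload, usage, trial_days — PK none and explicit NOT NULL columns excluded).
accounts: 8 nullable (amount, secret, name, payload, email, account_id, currency, usage — PK none and explicit NOT NULL columns excluded).
Total: 3 + 4 + 8 = 15.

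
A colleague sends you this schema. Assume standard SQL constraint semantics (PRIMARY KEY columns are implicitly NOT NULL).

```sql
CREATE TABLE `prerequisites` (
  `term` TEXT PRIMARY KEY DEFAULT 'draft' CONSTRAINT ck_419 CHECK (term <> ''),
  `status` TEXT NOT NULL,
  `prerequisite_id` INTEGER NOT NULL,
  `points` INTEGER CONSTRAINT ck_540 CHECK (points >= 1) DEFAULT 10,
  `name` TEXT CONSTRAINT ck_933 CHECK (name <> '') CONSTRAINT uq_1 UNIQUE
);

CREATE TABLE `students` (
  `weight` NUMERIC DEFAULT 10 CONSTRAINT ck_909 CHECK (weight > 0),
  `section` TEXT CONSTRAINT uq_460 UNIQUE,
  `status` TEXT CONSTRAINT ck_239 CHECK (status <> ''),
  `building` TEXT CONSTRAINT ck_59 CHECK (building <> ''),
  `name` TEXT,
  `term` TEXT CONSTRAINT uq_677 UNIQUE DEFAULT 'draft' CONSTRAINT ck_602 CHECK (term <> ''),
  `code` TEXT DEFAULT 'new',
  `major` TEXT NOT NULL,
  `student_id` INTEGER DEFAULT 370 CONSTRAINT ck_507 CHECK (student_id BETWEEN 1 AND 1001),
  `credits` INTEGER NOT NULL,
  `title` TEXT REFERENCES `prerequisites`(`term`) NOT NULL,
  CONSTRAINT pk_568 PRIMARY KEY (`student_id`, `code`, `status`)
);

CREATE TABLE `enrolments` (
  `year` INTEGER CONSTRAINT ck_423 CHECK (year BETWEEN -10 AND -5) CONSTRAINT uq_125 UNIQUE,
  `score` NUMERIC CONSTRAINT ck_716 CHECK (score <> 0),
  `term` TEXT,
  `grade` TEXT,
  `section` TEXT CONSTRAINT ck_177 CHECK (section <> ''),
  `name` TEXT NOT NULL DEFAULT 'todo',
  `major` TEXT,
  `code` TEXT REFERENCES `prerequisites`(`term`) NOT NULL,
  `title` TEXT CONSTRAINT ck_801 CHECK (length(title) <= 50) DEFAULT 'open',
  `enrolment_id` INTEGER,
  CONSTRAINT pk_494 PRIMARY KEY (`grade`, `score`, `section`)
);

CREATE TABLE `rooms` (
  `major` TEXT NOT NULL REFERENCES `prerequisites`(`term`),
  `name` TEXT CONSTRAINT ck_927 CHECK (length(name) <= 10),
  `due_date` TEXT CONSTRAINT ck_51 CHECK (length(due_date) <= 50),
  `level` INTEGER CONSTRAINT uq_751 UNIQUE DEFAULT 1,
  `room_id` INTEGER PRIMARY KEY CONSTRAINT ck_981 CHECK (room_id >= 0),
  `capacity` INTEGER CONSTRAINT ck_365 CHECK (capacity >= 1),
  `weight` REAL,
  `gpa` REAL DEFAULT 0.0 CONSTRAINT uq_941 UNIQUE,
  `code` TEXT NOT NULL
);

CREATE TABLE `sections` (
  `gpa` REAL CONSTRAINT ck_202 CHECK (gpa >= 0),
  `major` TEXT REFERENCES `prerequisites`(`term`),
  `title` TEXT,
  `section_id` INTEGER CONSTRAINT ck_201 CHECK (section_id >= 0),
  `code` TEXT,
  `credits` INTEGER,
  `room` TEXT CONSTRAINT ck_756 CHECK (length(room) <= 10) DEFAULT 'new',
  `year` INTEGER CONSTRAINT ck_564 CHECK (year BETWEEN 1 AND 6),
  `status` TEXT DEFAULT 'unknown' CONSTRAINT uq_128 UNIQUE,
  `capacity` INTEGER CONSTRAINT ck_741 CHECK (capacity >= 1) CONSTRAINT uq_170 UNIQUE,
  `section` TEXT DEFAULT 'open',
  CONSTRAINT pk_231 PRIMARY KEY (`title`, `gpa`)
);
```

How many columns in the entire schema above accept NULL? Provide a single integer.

prerequisites: 2 nullable (points, name — PK (term) and explicit NOT NULL columns excluded).
students: 5 nullable (weight, section, building, name, term — PK (student_id, code, status) and explicit NOT NULL columns excluded).
enrolments: 5 nullable (year, term, major, title, enrolment_id — PK (grade, score, section) and explicit NOT NULL columns excluded).
rooms: 6 nullable (name, due_date, level, capacity, weight, gpa — PK (room_id) and explicit NOT NULL columns excluded).
sections: 9 nullable (major, section_id, code, credits, room, year, status, capacity, section — PK (title, gpa) and explicit NOT NULL columns excluded).
Total: 2 + 5 + 5 + 6 + 9 = 27.

27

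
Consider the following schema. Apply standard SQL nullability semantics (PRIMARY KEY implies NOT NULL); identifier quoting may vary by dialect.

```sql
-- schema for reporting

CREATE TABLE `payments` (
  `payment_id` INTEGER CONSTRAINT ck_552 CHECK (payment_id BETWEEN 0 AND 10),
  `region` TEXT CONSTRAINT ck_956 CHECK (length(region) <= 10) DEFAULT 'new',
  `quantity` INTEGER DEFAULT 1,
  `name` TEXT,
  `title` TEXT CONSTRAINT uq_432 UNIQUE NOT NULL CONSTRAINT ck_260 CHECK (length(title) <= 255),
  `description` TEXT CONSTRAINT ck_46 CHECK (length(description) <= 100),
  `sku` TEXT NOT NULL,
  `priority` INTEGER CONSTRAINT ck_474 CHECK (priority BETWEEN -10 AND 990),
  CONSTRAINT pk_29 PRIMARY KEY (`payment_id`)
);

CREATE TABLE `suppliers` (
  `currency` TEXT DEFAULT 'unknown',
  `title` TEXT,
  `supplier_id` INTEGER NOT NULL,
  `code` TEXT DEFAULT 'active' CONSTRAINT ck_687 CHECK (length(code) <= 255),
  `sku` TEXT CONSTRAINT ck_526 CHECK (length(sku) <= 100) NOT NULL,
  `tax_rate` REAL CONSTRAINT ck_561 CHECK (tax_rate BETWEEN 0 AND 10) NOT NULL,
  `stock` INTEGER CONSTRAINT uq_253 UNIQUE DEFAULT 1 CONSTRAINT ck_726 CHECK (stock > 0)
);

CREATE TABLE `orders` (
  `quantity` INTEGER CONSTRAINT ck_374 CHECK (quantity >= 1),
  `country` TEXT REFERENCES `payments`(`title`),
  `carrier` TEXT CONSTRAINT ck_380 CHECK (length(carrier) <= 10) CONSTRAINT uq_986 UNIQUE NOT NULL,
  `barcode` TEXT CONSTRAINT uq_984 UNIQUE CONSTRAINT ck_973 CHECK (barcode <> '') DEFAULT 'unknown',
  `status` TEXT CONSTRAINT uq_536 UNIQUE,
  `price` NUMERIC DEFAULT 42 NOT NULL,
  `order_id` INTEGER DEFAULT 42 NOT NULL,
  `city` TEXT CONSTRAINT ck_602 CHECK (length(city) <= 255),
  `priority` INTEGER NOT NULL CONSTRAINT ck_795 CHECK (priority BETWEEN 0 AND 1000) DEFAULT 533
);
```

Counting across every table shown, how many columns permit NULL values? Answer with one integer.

14

payments: 5 nullable (region, quantity, name, description, priority — PK (payment_id) and explicit NOT NULL columns excluded).
suppliers: 4 nullable (currency, title, code, stock — PK none and explicit NOT NULL columns excluded).
orders: 5 nullable (quantity, country, barcode, status, city — PK none and explicit NOT NULL columns excluded).
Total: 5 + 4 + 5 = 14.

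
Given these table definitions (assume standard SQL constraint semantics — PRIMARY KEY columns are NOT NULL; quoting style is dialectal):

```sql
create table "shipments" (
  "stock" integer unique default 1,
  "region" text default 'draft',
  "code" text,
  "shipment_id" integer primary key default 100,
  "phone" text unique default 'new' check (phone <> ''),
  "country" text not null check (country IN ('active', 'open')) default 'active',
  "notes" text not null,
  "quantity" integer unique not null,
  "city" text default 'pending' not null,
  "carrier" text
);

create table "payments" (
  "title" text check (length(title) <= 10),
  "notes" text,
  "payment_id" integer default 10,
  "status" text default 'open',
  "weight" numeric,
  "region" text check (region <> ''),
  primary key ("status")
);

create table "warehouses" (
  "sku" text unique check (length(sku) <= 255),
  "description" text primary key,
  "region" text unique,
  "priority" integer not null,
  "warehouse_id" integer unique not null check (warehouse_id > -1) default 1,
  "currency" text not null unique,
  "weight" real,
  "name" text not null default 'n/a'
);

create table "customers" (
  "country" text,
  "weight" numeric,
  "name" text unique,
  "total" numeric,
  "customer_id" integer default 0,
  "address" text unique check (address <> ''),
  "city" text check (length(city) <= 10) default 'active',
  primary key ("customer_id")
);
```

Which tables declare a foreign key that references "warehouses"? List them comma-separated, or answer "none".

none

No REFERENCES clause anywhere in the schema names warehouses.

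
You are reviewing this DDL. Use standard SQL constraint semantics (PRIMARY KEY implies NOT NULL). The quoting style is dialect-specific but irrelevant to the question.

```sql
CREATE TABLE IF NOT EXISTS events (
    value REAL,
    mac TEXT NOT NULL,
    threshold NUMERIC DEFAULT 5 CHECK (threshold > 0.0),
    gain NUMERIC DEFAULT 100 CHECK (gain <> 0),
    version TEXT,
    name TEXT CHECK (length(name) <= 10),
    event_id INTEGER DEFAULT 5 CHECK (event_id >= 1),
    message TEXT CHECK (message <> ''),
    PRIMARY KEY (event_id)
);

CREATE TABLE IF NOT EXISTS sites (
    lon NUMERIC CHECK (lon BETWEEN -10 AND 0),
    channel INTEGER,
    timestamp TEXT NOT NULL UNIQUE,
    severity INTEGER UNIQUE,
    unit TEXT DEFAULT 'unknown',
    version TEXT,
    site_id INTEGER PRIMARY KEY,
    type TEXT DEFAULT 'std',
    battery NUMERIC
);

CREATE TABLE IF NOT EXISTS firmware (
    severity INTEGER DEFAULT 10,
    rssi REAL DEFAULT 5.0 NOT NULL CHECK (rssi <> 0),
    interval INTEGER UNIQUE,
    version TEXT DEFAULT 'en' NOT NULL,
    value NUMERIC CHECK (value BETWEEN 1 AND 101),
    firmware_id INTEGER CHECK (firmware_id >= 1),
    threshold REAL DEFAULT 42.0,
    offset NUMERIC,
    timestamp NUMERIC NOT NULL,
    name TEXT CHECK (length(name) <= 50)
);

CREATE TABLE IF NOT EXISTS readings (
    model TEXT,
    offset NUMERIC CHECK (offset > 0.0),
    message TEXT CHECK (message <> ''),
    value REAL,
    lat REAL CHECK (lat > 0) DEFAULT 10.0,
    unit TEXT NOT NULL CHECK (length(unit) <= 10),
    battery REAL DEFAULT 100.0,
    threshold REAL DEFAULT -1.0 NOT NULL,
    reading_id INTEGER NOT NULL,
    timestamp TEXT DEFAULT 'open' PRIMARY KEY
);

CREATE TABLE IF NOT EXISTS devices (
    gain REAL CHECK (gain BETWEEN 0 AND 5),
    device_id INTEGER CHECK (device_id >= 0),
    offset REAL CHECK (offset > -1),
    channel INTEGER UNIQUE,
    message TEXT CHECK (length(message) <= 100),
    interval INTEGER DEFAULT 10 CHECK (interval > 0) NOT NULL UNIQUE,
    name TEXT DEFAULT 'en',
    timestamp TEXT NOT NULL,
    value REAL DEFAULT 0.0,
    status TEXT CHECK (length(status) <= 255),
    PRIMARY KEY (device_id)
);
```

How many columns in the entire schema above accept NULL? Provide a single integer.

33

events: 6 nullable (value, threshold, gain, version, name, message — PK (event_id) and explicit NOT NULL columns excluded).
sites: 7 nullable (lon, channel, severity, unit, version, type, battery — PK (site_id) and explicit NOT NULL columns excluded).
firmware: 7 nullable (severity, interval, value, firmware_id, threshold, offset, name — PK none and explicit NOT NULL columns excluded).
readings: 6 nullable (model, offset, message, value, lat, battery — PK (timestamp) and explicit NOT NULL columns excluded).
devices: 7 nullable (gain, offset, channel, message, name, value, status — PK (device_id) and explicit NOT NULL columns excluded).
Total: 6 + 7 + 7 + 6 + 7 = 33.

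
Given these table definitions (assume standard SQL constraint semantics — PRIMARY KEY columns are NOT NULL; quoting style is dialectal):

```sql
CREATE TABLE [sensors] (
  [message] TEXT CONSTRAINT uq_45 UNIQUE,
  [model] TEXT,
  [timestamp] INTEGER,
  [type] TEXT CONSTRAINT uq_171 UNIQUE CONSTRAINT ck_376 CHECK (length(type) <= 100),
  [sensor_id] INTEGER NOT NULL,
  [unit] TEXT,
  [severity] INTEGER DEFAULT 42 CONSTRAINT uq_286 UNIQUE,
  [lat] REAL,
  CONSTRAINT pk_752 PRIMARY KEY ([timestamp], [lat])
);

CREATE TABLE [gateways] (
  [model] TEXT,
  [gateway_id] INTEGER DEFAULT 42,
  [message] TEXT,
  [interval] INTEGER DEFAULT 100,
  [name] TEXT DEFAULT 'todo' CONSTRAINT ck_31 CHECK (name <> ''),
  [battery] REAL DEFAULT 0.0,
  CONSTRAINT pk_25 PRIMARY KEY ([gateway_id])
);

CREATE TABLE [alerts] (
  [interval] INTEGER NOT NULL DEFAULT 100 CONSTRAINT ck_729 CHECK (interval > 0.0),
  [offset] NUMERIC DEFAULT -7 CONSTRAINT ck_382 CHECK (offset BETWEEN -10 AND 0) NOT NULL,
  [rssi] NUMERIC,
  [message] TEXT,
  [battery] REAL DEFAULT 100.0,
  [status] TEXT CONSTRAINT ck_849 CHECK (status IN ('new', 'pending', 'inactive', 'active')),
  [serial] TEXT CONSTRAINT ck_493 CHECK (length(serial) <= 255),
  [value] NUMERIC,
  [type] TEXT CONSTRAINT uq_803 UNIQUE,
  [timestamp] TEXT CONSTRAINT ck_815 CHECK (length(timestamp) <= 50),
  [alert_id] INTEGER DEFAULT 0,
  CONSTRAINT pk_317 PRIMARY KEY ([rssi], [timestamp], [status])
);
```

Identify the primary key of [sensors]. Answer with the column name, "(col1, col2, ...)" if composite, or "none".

(timestamp, lat)

A table-level PRIMARY KEY clause names 2 columns: timestamp, lat.
This is a composite key — the combination is unique, not each column individually.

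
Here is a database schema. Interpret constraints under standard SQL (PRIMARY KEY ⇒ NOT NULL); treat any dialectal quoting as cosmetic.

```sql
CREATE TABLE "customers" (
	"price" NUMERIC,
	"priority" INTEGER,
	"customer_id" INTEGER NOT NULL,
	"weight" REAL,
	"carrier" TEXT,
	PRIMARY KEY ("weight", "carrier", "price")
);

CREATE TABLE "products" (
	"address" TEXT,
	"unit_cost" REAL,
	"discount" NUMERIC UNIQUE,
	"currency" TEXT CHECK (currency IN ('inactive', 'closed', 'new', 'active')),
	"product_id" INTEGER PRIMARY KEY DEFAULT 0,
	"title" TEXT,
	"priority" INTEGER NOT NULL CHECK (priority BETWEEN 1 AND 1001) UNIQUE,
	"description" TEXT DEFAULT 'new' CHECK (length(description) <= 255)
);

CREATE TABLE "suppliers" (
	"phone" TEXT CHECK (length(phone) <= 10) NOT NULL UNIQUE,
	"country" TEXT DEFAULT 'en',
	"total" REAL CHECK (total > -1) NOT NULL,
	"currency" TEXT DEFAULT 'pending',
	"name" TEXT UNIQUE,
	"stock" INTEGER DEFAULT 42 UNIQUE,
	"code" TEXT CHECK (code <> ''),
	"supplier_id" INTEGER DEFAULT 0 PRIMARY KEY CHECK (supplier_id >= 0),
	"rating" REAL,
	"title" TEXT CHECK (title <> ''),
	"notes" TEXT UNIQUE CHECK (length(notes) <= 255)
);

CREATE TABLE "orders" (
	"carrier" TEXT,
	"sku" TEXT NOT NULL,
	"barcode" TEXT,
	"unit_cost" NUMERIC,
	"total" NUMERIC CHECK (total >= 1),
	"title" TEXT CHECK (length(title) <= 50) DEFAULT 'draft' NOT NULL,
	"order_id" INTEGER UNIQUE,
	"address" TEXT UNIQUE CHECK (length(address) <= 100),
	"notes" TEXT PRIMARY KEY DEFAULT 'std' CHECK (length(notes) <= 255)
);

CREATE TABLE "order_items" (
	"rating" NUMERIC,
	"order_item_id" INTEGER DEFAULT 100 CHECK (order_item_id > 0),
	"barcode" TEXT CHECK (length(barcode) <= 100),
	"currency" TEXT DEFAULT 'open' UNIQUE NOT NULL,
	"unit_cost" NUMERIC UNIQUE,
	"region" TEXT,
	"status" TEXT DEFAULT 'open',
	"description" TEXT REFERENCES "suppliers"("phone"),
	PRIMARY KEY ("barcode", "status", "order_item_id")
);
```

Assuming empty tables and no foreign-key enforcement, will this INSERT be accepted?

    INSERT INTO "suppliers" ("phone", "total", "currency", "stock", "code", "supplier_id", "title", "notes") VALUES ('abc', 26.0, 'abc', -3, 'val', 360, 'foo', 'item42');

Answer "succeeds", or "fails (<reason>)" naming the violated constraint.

NOT NULL columns: phone is supplied; supplier_id is supplied; total is supplied.
CHECK constraints: 'abc' satisfies (length(phone) <= 10); 26.0 satisfies (total > -1); 'val' satisfies (code <> ''); 360 satisfies (supplier_id >= 0); 'foo' satisfies (title <> ''); 'item42' satisfies (length(notes) <= 255).
No constraint is violated.

succeeds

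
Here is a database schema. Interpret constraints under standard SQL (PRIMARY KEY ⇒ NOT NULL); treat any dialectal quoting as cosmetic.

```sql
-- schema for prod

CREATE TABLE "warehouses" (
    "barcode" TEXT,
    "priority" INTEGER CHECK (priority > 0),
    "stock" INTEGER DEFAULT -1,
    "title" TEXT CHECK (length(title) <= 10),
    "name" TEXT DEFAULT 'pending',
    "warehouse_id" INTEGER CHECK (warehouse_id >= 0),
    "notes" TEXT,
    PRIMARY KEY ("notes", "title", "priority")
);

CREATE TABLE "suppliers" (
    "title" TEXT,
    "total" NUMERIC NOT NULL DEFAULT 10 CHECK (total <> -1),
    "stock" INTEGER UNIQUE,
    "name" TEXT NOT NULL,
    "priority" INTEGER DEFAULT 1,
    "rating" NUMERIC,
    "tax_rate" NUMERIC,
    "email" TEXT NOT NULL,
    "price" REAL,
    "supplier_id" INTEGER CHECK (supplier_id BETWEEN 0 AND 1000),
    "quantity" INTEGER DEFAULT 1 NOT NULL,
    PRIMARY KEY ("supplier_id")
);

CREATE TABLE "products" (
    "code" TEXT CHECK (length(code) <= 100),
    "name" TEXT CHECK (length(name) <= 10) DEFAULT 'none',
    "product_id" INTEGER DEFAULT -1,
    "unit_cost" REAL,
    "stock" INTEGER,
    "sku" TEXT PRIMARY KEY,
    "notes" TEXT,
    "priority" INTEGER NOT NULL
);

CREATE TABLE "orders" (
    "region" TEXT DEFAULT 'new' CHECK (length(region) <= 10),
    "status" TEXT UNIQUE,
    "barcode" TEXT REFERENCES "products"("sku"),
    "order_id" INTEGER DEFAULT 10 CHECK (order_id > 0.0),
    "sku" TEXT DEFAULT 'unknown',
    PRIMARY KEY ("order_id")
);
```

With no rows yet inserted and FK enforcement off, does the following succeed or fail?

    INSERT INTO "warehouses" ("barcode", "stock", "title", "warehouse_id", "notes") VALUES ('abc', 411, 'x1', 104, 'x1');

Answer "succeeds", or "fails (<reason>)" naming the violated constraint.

fails (NOT NULL on priority)

priority is omitted from the column list and has no DEFAULT, so it would receive NULL.
But priority is part of the PRIMARY KEY (implied NOT NULL).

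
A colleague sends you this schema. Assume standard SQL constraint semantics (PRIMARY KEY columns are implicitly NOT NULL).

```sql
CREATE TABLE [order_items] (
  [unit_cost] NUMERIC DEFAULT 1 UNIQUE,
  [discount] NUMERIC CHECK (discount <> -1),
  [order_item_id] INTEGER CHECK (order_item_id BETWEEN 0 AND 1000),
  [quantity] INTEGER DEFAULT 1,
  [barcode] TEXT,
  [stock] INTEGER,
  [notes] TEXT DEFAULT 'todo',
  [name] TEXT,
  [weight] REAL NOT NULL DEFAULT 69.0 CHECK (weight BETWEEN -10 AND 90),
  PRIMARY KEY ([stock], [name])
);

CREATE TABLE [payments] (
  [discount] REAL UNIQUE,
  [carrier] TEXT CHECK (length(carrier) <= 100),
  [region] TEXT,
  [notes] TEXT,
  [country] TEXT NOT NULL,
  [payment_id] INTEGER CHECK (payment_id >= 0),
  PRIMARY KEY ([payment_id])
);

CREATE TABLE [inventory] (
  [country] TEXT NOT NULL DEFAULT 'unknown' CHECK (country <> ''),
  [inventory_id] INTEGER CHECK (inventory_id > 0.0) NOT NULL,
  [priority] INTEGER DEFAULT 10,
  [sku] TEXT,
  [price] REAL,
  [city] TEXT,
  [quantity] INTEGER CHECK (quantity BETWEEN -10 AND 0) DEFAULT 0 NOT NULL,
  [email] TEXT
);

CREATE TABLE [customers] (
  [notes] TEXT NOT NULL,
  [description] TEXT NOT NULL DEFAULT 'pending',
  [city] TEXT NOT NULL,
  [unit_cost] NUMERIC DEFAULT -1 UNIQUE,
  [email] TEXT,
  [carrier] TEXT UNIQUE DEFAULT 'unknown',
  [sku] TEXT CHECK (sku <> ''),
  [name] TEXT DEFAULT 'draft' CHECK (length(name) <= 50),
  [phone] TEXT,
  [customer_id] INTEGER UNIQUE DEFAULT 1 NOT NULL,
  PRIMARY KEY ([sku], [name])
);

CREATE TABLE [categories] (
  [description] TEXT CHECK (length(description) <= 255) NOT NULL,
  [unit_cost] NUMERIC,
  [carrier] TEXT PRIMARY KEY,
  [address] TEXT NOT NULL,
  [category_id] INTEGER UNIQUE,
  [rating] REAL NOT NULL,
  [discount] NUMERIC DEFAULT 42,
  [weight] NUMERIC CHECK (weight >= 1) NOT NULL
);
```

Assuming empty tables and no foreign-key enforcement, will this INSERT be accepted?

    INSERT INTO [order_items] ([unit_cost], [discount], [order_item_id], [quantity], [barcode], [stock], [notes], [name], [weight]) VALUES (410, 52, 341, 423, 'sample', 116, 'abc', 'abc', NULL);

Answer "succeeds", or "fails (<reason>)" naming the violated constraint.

weight is explicitly set to NULL, but weight is declared NOT NULL.

fails (NOT NULL on weight)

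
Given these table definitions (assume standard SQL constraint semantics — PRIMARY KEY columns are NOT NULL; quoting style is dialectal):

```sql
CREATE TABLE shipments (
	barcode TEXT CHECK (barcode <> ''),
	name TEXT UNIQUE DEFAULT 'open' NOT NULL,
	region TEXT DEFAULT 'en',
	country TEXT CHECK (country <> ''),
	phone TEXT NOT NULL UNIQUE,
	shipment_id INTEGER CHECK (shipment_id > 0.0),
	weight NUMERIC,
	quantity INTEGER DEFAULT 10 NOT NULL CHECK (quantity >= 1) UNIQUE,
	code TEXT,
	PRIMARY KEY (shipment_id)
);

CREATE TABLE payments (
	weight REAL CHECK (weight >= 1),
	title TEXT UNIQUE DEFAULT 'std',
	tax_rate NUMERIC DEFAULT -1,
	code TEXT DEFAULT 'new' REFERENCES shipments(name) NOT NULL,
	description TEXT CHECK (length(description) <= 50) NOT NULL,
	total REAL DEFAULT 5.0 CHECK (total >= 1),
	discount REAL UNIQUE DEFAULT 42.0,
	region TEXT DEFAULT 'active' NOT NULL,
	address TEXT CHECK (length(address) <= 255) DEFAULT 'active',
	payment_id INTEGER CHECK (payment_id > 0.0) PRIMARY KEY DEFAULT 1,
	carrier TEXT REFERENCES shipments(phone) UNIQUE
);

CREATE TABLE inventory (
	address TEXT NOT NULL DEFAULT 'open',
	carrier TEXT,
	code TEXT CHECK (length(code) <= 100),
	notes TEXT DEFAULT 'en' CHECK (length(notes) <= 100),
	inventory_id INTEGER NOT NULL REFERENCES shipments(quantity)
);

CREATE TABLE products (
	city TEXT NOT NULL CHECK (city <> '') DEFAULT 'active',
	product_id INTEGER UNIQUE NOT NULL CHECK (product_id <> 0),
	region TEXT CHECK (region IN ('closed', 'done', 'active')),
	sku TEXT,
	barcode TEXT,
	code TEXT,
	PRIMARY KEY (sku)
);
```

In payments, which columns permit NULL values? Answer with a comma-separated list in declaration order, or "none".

weight, title, tax_rate, total, discount, address, carrier

- weight: CHECK does not forbid NULL (a CHECK constraint passes when its expression is NULL) → nullable.
- title: UNIQUE does not imply NOT NULL → nullable.
- tax_rate: DEFAULT only fills an omitted column; an explicit NULL is still allowed → nullable.
- code: declared NOT NULL → not nullable.
- description: declared NOT NULL → not nullable.
- total: CHECK does not forbid NULL (a CHECK constraint passes when its expression is NULL) → nullable.
- discount: UNIQUE does not imply NOT NULL → nullable.
- region: declared NOT NULL → not nullable.
- address: CHECK does not forbid NULL (a CHECK constraint passes when its expression is NULL) → nullable.
- payment_id: part of the PRIMARY KEY, which implies NOT NULL → not nullable.
- carrier: a foreign key column may be NULL unless separately constrained → nullable.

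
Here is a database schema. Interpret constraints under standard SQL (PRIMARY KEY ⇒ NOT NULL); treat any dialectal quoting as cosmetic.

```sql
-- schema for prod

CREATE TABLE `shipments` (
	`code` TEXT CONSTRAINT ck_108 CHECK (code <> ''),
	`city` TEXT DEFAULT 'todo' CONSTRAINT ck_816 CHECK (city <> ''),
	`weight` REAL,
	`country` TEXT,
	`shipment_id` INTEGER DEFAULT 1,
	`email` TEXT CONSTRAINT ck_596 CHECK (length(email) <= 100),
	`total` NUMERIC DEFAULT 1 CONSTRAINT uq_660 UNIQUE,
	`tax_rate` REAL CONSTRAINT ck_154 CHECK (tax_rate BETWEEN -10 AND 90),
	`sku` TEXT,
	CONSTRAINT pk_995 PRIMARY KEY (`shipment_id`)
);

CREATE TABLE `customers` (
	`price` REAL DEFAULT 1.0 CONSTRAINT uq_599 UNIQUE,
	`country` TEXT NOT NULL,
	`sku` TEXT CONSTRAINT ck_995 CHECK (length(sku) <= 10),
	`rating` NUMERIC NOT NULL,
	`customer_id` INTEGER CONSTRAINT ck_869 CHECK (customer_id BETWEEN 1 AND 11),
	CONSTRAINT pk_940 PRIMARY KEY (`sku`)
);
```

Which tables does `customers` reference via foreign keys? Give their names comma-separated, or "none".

No column in customers has a REFERENCES clause.

none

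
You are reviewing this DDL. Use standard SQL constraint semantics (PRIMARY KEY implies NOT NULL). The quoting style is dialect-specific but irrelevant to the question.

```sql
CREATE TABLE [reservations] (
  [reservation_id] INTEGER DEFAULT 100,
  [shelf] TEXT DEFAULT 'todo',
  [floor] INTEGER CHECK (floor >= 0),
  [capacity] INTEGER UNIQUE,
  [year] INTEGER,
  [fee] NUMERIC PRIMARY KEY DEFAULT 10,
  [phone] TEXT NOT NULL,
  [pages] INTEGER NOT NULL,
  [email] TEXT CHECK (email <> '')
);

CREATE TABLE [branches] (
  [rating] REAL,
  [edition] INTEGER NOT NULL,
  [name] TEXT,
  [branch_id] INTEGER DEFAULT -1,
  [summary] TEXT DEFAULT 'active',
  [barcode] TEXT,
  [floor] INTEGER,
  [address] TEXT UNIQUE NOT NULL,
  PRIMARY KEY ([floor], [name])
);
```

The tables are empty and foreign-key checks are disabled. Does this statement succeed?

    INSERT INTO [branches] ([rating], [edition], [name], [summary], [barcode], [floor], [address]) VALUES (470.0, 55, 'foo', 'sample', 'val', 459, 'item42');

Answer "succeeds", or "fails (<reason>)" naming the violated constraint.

succeeds

NOT NULL columns: address is supplied; edition is supplied; floor is supplied; name is supplied.
No constraint is violated.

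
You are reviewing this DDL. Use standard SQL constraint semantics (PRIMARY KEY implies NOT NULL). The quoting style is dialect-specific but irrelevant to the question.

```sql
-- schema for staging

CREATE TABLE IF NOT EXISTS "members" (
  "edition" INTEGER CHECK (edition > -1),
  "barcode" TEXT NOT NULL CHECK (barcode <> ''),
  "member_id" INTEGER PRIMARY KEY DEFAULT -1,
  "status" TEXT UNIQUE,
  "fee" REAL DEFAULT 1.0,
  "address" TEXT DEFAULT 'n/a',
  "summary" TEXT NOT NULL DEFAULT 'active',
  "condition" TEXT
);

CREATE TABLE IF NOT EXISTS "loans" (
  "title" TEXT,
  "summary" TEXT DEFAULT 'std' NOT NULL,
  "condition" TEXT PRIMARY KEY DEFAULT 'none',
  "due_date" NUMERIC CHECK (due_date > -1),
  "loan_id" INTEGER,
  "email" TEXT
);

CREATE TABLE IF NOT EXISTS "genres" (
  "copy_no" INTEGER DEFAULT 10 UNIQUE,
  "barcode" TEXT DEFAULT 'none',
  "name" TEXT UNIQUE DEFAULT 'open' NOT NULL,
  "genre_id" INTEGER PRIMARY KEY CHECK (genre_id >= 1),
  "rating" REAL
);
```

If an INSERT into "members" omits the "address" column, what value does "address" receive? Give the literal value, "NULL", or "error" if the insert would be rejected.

address has an explicit DEFAULT 'n/a'.
When the column is omitted from an INSERT, that default is used.

'n/a'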